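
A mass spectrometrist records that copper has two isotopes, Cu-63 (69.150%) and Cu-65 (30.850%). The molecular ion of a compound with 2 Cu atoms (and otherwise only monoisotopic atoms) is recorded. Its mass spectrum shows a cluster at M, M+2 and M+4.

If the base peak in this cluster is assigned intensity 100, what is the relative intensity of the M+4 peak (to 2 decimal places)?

19.90

Binomial terms of (0.69150 + 0.30850)^2: M 0.4782, M+2 0.4267, M+4 0.0952 → M is the base peak.
P(M) = C(2,0) × 0.69150^2 × 0.30850^0 = 1 × 0.47817225 × 1.0000 = 0.478172 (base)
P(M+4) = C(2,2) × 0.69150^0 × 0.30850^2 = 1 × 1.0000 × 0.09517225 = 0.095172
Relative intensity = 0.095172 / 0.478172 × 100 = 19.90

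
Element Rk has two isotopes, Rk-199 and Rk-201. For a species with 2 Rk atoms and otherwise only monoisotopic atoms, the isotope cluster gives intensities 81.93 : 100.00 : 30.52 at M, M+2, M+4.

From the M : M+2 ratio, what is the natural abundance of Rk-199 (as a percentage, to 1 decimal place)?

62.1%

If p is the fraction of Rk that is Rk-199, then I(M+2)/I(M) = [C(2,1)·p^1·(1−p)] / p^2 = 2·(1−p)/p = 100.00/81.93 = 1.2206
(1−p)/p = 1.2206/2 = 0.6103  ⇒  p = 1/(1 + 0.6103) = 0.6210
Rk-199: 62.1%, Rk-201: 37.9%.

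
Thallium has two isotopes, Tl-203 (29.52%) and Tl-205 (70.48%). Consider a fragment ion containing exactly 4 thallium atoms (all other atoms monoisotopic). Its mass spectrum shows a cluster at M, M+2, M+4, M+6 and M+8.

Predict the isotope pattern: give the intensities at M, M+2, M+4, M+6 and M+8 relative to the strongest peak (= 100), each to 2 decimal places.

1.84 : 17.54 : 62.83 : 100.00 : 59.69

Each Tl atom is independently Tl-203 (p = 0.2952) or Tl-205 (q = 0.7048); the cluster is the binomial expansion (p + q)^4.
P(M) = 0.2952^4 = 0.007594
P(M+2) = 4 × 0.2952^3 × 0.7048^1 = 0.072523
P(M+4) = 6 × 0.2952^2 × 0.7048^2 = 0.259726
P(M+6) = 4 × 0.2952^1 × 0.7048^3 = 0.413403
P(M+8) = 0.7048^4 = 0.246754
The M+6 peak is largest (0.413403); scaling to 100 gives 1.84 : 17.54 : 62.83 : 100.00 : 59.69.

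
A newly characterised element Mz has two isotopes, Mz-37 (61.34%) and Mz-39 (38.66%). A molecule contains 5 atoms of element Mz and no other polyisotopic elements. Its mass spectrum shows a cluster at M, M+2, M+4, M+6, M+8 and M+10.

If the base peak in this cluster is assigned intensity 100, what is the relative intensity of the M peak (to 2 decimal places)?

Term probabilities: M 0.0868, M+2 0.2737, M+4 0.3449, M+6 0.2174, M+8 0.0685, M+10 0.0086. Base peak = M+4.
P(M+4) = C(5,2) × 0.6134^3 × 0.3866^2 = 10 × 0.23079761 × 0.14945956 = 0.344949 (base)
P(M) = C(5,0) × 0.6134^5 × 0.3866^0 = 1 × 0.08683981 × 1.0000 = 0.086840
Relative intensity = 0.086840 / 0.344949 × 100 = 25.17

25.17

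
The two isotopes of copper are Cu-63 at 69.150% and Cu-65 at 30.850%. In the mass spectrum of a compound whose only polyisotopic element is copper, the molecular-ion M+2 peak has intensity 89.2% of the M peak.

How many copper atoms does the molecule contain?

The M+2/M ratio from n Cu atoms is n · q/p = n · 0.30850/0.69150.
n = 0.892 × 0.69150/0.30850 = 2.00 ≈ 2

2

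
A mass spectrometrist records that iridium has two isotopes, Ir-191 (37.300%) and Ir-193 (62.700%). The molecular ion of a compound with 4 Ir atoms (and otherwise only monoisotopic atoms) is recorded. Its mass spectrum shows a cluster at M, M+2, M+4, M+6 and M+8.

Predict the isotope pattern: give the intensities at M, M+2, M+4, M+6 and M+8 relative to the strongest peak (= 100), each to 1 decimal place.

Each Ir atom is independently Ir-191 (p = 0.37300) or Ir-193 (q = 0.62700); the cluster is the binomial expansion (p + q)^4.
P(M) = 0.37300^4 = 0.019357
P(M+2) = 4 × 0.37300^3 × 0.62700^1 = 0.130153
P(M+4) = 6 × 0.37300^2 × 0.62700^2 = 0.328174
P(M+6) = 4 × 0.37300^1 × 0.62700^3 = 0.367766
P(M+8) = 0.62700^4 = 0.154550
The M+6 peak is largest (0.367766); scaling to 100 gives 5.3 : 35.4 : 89.2 : 100.0 : 42.0.

5.3 : 35.4 : 89.2 : 100.0 : 42.0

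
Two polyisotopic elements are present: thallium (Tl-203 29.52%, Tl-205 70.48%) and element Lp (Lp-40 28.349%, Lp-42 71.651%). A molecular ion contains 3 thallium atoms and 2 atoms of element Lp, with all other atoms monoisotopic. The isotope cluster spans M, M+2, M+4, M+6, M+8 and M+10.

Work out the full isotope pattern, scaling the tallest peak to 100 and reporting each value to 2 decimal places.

0.56 : 6.86 : 33.53 : 81.90 : 100.00 : 48.83

Thallium pattern (n=3): 0.02572463 : 0.18425524 : 0.43991564 : 0.35010449
Element Lp pattern (n=2): 0.08036658 : 0.40624684 : 0.51338658
Convolve the two distributions (both contribute in 2-u steps):
  M: 0.02572463×0.08036658 = 0.002067
  M+2: 0.02572463×0.40624684 + 0.18425524×0.08036658 = 0.025259
  M+4: 0.02572463×0.51338658 + 0.18425524×0.40624684 + 0.43991564×0.08036658 = 0.123414
  M+6: 0.18425524×0.51338658 + 0.43991564×0.40624684 + 0.35010449×0.08036658 = 0.301445
  M+8: 0.43991564×0.51338658 + 0.35010449×0.40624684 = 0.368076
  M+10: 0.35010449×0.51338658 = 0.179739
Scale to base peak (0.368076) = 100: 0.56 : 6.86 : 33.53 : 81.90 : 100.00 : 48.83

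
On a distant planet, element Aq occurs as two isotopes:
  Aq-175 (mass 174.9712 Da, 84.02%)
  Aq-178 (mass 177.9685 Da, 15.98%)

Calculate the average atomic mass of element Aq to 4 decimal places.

175.4502 Da

Ar = Σ fᵢ·mᵢ = 0.8402 × 174.9712 + 0.1598 × 177.9685
= 147.01080 + 28.43937 = 175.45017 Da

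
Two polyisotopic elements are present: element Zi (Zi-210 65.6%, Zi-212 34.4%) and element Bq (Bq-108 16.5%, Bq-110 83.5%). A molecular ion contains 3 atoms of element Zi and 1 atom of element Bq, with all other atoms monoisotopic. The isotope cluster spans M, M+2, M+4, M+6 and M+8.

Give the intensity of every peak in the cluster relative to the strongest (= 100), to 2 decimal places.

11.38 : 75.50 : 100.00 : 49.16 : 8.31

Element Zi pattern (n=3): 0.28230042 : 0.44410675 : 0.23288525 : 0.04070758
Element Bq pattern (n=1): 0.1650 : 0.8350
Convolve the two distributions (both contribute in 2-u steps):
  M: 0.28230042×0.1650 = 0.046580
  M+2: 0.28230042×0.8350 + 0.44410675×0.1650 = 0.308998
  M+4: 0.44410675×0.8350 + 0.23288525×0.1650 = 0.409255
  M+6: 0.23288525×0.8350 + 0.04070758×0.1650 = 0.201176
  M+8: 0.04070758×0.8350 = 0.033991
Scale to base peak (0.409255) = 100: 11.38 : 75.50 : 100.00 : 49.16 : 8.31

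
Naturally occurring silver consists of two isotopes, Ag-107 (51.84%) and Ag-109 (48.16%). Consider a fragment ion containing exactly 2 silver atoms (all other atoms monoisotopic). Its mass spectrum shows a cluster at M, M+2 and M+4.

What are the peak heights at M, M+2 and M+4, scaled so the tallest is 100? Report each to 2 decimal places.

The 2 Ag atoms are independent, so intensities follow the terms of (0.5184 + 0.4816)^2.
P(M) = 0.5184^2 = 0.268739
P(M+2) = 2 × 0.5184^1 × 0.4816^1 = 0.499323
P(M+4) = 0.4816^2 = 0.231939
The M+2 peak is largest (0.499323); scaling to 100 gives 53.82 : 100.00 : 46.45.

53.82 : 100.00 : 46.45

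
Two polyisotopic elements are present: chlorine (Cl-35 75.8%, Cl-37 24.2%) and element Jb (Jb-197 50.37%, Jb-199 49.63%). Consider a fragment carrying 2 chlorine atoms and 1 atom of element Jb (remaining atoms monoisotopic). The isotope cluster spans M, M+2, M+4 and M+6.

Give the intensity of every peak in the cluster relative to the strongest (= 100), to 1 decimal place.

61.6 : 100.0 : 45.0 : 6.2

Chlorine pattern (n=2): 0.574564 : 0.366872 : 0.058564
Element Jb pattern (n=1): 0.5037 : 0.4963
Convolve the two distributions (both contribute in 2-u steps):
  M: 0.574564×0.5037 = 0.289408
  M+2: 0.574564×0.4963 + 0.366872×0.5037 = 0.469950
  M+4: 0.366872×0.4963 + 0.058564×0.5037 = 0.211577
  M+6: 0.058564×0.4963 = 0.029065
Scale to base peak (0.469950) = 100: 61.6 : 100.0 : 45.0 : 6.2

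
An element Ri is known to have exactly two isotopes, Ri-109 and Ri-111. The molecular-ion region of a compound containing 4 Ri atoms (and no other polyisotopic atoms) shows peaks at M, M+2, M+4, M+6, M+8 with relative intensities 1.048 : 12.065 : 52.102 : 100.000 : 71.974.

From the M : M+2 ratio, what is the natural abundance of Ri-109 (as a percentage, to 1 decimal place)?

Let p = fractional abundance of Ri-109. I(M+2)/I(M) = [C(4,1)·p^3·(1−p)] / p^4 = 4·(1−p)/p = 12.065/1.048 = 11.5124
(1−p)/p = 11.5124/4 = 2.8781  ⇒  p = 1/(1 + 2.8781) = 0.2579
Ri-109: 25.8%, Ri-111: 74.2%.

25.8%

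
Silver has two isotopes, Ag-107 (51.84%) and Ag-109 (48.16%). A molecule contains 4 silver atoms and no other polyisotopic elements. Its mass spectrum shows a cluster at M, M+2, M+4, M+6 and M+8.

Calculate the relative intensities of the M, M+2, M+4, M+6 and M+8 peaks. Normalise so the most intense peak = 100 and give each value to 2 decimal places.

The 4 Ag atoms are independent, so intensities follow the terms of (0.5184 + 0.4816)^4.
P(M) = 0.5184^4 = 0.072220
P(M+2) = 4 × 0.5184^3 × 0.4816^1 = 0.268375
P(M+4) = 6 × 0.5184^2 × 0.4816^2 = 0.373985
P(M+6) = 4 × 0.5184^1 × 0.4816^3 = 0.231624
P(M+8) = 0.4816^4 = 0.053795
The M+4 peak is largest (0.373985); scaling to 100 gives 19.31 : 71.76 : 100.00 : 61.93 : 14.38.

19.31 : 71.76 : 100.00 : 61.93 : 14.38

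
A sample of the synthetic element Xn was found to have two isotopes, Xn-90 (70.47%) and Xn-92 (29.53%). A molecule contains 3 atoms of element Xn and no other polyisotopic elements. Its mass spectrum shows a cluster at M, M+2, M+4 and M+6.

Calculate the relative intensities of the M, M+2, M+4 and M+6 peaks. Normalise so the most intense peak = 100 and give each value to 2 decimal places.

The 3 Xn atoms are independent, so intensities follow the terms of (0.7047 + 0.2953)^3.
P(M) = 0.7047^3 = 0.349955
P(M+2) = 3 × 0.7047^2 × 0.2953^1 = 0.439940
P(M+4) = 3 × 0.7047^1 × 0.2953^2 = 0.184354
P(M+6) = 0.2953^3 = 0.025751
The M+2 peak is largest (0.439940); scaling to 100 gives 79.55 : 100.00 : 41.90 : 5.85.

79.55 : 100.00 : 41.90 : 5.85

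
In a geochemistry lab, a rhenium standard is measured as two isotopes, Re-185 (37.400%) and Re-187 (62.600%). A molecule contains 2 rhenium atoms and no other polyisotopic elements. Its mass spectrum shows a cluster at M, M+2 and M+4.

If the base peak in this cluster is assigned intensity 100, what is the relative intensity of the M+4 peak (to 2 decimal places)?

Term probabilities: M 0.1399, M+2 0.4682, M+4 0.3919. Base peak = M+2.
P(M+2) = C(2,1) × 0.37400^1 × 0.62600^1 = 2 × 0.3740 × 0.6260 = 0.468248 (base)
P(M+4) = C(2,2) × 0.37400^0 × 0.62600^2 = 1 × 1.0000 × 0.391876 = 0.391876
Relative intensity = 0.391876 / 0.468248 × 100 = 83.69

83.69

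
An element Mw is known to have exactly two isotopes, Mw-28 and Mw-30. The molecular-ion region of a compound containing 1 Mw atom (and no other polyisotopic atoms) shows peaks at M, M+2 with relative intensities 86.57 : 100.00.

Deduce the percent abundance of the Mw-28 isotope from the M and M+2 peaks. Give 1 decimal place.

46.4%

Write p for the Mw-28 fraction. I(M+2)/I(M) = [C(1,1)·p^0·(1−p)] / p^1 = 1·(1−p)/p = 100.00/86.57 = 1.1551
(1−p)/p = 1.1551/1 = 1.1551  ⇒  p = 1/(1 + 1.1551) = 0.4640
Mw-28: 46.4%, Mw-30: 53.6%.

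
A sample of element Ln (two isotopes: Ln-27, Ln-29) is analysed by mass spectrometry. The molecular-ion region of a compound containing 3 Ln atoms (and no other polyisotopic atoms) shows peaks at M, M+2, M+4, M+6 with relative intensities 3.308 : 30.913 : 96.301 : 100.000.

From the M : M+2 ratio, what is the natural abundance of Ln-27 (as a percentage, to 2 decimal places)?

24.30%

If p is the fraction of Ln that is Ln-27, then I(M+2)/I(M) = [C(3,1)·p^2·(1−p)] / p^3 = 3·(1−p)/p = 30.913/3.308 = 9.3449
(1−p)/p = 9.3449/3 = 3.1150  ⇒  p = 1/(1 + 3.1150) = 0.2430
Ln-27: 24.30%, Ln-29: 75.70%.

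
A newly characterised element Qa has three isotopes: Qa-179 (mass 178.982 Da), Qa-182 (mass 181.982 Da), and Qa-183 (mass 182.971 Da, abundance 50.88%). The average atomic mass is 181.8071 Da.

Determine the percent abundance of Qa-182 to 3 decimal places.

Let x and y be the fractions of Qa-179 and Qa-182. Then x + y = 1 − 0.5088 = 0.4912 and 178.982x + 181.982y = 181.8071 − 0.5088×182.971 = 88.7114552.
Substituting: 178.982x + 181.982(0.4912 − x) = 88.7114552
(178.982 − 181.982)x = -0.6781032  ⇒  x = 0.22603, y = 0.26517
Qa-179: 22.603%, Qa-182: 26.517%.

26.517%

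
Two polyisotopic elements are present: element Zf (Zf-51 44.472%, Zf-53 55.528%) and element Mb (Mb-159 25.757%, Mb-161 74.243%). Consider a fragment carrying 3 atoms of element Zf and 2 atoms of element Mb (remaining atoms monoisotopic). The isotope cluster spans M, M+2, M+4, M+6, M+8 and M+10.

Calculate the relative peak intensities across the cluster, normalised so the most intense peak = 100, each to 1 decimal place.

Element Zf pattern (n=3): 0.08795489 : 0.32946297 : 0.4113694 : 0.17121275
Element Mb pattern (n=2): 0.0663423 : 0.38245539 : 0.5512023
Convolve the two distributions (both contribute in 2-u steps):
  M: 0.08795489×0.0663423 = 0.005835
  M+2: 0.08795489×0.38245539 + 0.32946297×0.0663423 = 0.055496
  M+4: 0.08795489×0.5512023 + 0.32946297×0.38245539 + 0.4113694×0.0663423 = 0.201777
  M+6: 0.32946297×0.5512023 + 0.4113694×0.38245539 + 0.17121275×0.0663423 = 0.350290
  M+8: 0.4113694×0.5512023 + 0.17121275×0.38245539 = 0.292229
  M+10: 0.17121275×0.5512023 = 0.094373
Scale to base peak (0.350290) = 100: 1.7 : 15.8 : 57.6 : 100.0 : 83.4 : 26.9

1.7 : 15.8 : 57.6 : 100.0 : 83.4 : 26.9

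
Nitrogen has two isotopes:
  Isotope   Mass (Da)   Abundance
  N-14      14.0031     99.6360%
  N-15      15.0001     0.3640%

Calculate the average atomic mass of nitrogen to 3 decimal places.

14.007 Da

The abundance-weighted mean is 0.996360 × 14.0031 + 0.003640 × 15.0001
= 13.95213 + 0.05460 = 14.00673 Da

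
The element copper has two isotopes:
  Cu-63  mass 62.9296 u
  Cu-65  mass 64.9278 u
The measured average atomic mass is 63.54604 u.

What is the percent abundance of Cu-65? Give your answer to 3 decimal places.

Writing the weighted mean with unknown fraction x of Cu-63:
62.9296·x + 64.9278·(1 − x) = 63.54604
(62.9296 − 64.9278)·x = 63.54604 − 64.9278
x = -1.38176 / -1.9982 = 0.69150 → 69.150% Cu-63, 30.850% Cu-65.

30.850%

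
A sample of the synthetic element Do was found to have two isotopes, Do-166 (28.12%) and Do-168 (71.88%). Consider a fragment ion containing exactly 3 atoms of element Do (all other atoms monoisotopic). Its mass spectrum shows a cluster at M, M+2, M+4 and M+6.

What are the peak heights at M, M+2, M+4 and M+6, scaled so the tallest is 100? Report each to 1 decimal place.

5.1 : 39.1 : 100.0 : 85.2

Each Do atom is independently Do-166 (p = 0.2812) or Do-168 (q = 0.7188); the cluster is the binomial expansion (p + q)^3.
P(M) = 0.2812^3 = 0.022235
P(M+2) = 3 × 0.2812^2 × 0.7188^1 = 0.170514
P(M+4) = 3 × 0.2812^1 × 0.7188^2 = 0.435866
P(M+6) = 0.7188^3 = 0.371385
The M+4 peak is largest (0.435866); scaling to 100 gives 5.1 : 39.1 : 100.0 : 85.2.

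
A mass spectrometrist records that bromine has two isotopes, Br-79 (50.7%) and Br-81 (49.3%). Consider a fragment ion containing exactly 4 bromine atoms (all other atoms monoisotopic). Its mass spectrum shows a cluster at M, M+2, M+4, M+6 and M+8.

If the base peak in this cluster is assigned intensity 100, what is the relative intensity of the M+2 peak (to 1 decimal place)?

(0.507 + 0.493)^4 gives M 0.0661, M+2 0.2570, M+4 0.3749, M+6 0.2430, M+8 0.0591; the largest is M+4.
P(M+4) = C(4,2) × 0.507^2 × 0.493^2 = 6 × 0.257049 × 0.243049 = 0.374853 (base)
P(M+2) = C(4,1) × 0.507^3 × 0.493^1 = 4 × 0.13032384 × 0.4930 = 0.256999
Relative intensity = 0.256999 / 0.374853 × 100 = 68.6

68.6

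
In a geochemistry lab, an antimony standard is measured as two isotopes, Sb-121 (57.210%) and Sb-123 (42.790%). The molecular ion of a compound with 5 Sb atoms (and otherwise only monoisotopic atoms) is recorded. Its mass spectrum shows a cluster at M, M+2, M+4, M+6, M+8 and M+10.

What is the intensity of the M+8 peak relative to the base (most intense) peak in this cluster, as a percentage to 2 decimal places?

(0.57210 + 0.42790)^5 gives M 0.0613, M+2 0.2292, M+4 0.3428, M+6 0.2564, M+8 0.0959, M+10 0.0143; the largest is M+4.
P(M+4) = C(5,2) × 0.57210^3 × 0.42790^2 = 10 × 0.18724742 × 0.18309841 = 0.342847 (base)
P(M+8) = C(5,4) × 0.57210^1 × 0.42790^4 = 5 × 0.5721 × 0.03352503 = 0.095898
Relative intensity = 0.095898 / 0.342847 × 100 = 27.97

27.97%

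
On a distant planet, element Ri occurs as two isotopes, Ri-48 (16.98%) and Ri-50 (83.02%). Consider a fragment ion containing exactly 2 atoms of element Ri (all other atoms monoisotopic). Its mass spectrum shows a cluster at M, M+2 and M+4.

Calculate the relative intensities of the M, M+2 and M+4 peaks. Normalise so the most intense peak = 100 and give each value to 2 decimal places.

The 2 Ri atoms are independent, so intensities follow the terms of (0.1698 + 0.8302)^2.
P(M) = 0.1698^2 = 0.028832
P(M+2) = 2 × 0.1698^1 × 0.8302^1 = 0.281936
P(M+4) = 0.8302^2 = 0.689232
The M+4 peak is largest (0.689232); scaling to 100 gives 4.18 : 40.91 : 100.00.

4.18 : 40.91 : 100.00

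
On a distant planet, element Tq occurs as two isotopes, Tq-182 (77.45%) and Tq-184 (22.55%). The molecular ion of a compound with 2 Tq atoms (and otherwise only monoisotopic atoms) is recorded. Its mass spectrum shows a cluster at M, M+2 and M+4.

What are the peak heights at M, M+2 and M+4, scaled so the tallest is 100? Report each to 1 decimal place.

100.0 : 58.2 : 8.5

Expanding (0.7745 + 0.2255)^2:
P(M) = 0.7745^2 = 0.599850
P(M+2) = 2 × 0.7745^1 × 0.2255^1 = 0.349299
P(M+4) = 0.2255^2 = 0.050850
The M peak is largest (0.599850); scaling to 100 gives 100.0 : 58.2 : 8.5.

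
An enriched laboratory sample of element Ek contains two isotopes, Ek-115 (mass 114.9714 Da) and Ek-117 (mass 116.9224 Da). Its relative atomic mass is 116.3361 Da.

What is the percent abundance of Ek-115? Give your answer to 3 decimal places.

With x = fraction of Ek-115 (so Ek-117 is 1 − x):
114.9714·x + 116.9224·(1 − x) = 116.3361
(114.9714 − 116.9224)·x = 116.3361 − 116.9224
x = -0.5863 / -1.9510 = 0.30051 → 30.051% Ek-115, 69.949% Ek-117.

30.051%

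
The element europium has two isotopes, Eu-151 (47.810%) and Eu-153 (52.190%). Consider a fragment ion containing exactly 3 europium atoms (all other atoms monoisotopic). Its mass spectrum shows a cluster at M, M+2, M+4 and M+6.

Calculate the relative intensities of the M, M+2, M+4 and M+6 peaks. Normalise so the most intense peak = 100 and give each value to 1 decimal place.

28.0 : 91.6 : 100.0 : 36.4

The 3 Eu atoms are independent, so intensities follow the terms of (0.47810 + 0.52190)^3.
P(M) = 0.47810^3 = 0.109284
P(M+2) = 3 × 0.47810^2 × 0.52190^1 = 0.357887
P(M+4) = 3 × 0.47810^1 × 0.52190^2 = 0.390674
P(M+6) = 0.52190^3 = 0.142155
The M+4 peak is largest (0.390674); scaling to 100 gives 28.0 : 91.6 : 100.0 : 36.4.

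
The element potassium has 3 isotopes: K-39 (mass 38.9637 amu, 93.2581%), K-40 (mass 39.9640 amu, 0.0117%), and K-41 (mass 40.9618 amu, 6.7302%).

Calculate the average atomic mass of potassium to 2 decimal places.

39.10 amu

Ar = Σ fᵢ·mᵢ = 0.932581 × 38.9637 + 0.000117 × 39.9640 + 0.067302 × 40.9618
= 36.33681 + 0.00468 + 2.75681 = 39.09830 amu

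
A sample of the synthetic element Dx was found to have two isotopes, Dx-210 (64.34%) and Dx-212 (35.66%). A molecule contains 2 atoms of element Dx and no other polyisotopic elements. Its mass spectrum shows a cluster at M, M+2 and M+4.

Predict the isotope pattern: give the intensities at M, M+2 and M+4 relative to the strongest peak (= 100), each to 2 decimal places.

90.21 : 100.00 : 27.71

Each Dx atom is independently Dx-210 (p = 0.6434) or Dx-212 (q = 0.3566); the cluster is the binomial expansion (p + q)^2.
P(M) = 0.6434^2 = 0.413964
P(M+2) = 2 × 0.6434^1 × 0.3566^1 = 0.458873
P(M+4) = 0.3566^2 = 0.127164
The M+2 peak is largest (0.458873); scaling to 100 gives 90.21 : 100.00 : 27.71.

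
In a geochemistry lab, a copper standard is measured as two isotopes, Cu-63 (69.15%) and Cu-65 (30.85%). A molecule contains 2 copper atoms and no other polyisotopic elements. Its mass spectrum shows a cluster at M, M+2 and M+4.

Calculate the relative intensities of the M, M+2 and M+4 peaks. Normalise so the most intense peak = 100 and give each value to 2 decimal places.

100.00 : 89.23 : 19.90

Expanding (0.6915 + 0.3085)^2:
P(M) = 0.6915^2 = 0.478172
P(M+2) = 2 × 0.6915^1 × 0.3085^1 = 0.426656
P(M+4) = 0.3085^2 = 0.095172
The M peak is largest (0.478172); scaling to 100 gives 100.00 : 89.23 : 19.90.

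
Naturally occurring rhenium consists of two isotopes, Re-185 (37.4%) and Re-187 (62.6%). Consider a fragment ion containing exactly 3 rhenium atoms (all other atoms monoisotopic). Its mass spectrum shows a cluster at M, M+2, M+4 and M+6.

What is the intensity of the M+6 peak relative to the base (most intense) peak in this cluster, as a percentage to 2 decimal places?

Term probabilities: M 0.0523, M+2 0.2627, M+4 0.4397, M+6 0.2453. Base peak = M+4.
P(M+4) = C(3,2) × 0.374^1 × 0.626^2 = 3 × 0.3740 × 0.391876 = 0.439685 (base)
P(M+6) = C(3,3) × 0.374^0 × 0.626^3 = 1 × 1.0000 × 0.24531438 = 0.245314
Relative intensity = 0.245314 / 0.439685 × 100 = 55.79

55.79%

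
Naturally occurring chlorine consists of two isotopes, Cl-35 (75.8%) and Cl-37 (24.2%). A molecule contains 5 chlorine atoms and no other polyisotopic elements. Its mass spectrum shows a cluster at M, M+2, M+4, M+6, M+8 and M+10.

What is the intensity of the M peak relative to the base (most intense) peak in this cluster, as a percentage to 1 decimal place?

(0.758 + 0.242)^5 gives M 0.2502, M+2 0.3994, M+4 0.2551, M+6 0.0814, M+8 0.0130, M+10 0.0008; the largest is M+2.
P(M+2) = C(5,1) × 0.758^4 × 0.242^1 = 5 × 0.33012379 × 0.2420 = 0.399450 (base)
P(M) = C(5,0) × 0.758^5 × 0.242^0 = 1 × 0.25023383 × 1.0000 = 0.250234
Relative intensity = 0.250234 / 0.399450 × 100 = 62.6

62.6%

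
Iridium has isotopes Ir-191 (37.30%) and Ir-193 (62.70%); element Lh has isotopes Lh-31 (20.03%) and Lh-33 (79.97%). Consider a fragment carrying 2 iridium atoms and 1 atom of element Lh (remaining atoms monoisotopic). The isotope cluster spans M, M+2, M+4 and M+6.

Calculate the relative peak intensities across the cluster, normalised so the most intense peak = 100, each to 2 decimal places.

6.15 : 45.26 : 100.00 : 69.43

Iridium pattern (n=2): 0.139129 : 0.467742 : 0.393129
Element Lh pattern (n=1): 0.2003 : 0.7997
Convolve the two distributions (both contribute in 2-u steps):
  M: 0.139129×0.2003 = 0.027868
  M+2: 0.139129×0.7997 + 0.467742×0.2003 = 0.204950
  M+4: 0.467742×0.7997 + 0.393129×0.2003 = 0.452797
  M+6: 0.393129×0.7997 = 0.314385
Scale to base peak (0.452797) = 100: 6.15 : 45.26 : 100.00 : 69.43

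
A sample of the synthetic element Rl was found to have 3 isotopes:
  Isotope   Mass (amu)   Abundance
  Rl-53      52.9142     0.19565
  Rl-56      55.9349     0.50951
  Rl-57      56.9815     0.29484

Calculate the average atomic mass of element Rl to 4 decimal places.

Ar = Σ fᵢ·mᵢ = 0.19565 × 52.9142 + 0.50951 × 55.9349 + 0.29484 × 56.9815
= 10.35266 + 28.49939 + 16.80043 = 55.65248 amu

55.6525 amu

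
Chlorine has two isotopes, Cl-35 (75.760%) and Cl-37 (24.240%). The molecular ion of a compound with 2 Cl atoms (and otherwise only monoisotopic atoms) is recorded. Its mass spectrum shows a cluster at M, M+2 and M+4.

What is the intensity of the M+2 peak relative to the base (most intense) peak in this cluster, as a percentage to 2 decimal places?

Binomial terms of (0.75760 + 0.24240)^2: M 0.5740, M+2 0.3673, M+4 0.0588 → M is the base peak.
P(M) = C(2,0) × 0.75760^2 × 0.24240^0 = 1 × 0.57395776 × 1.0000 = 0.573958 (base)
P(M+2) = C(2,1) × 0.75760^1 × 0.24240^1 = 2 × 0.7576 × 0.2424 = 0.367284
Relative intensity = 0.367284 / 0.573958 × 100 = 63.99

63.99%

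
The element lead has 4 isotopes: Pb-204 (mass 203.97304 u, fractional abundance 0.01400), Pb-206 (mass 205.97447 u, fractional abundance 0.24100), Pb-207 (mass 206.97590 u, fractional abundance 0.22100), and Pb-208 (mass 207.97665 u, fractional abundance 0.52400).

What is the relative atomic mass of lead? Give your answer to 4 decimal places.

207.2169 u

Average mass = Σ (abundance × isotope mass) = 0.01400 × 203.97304 + 0.24100 × 205.97447 + 0.22100 × 206.97590 + 0.52400 × 207.97665
= 2.855623 + 49.639847 + 45.741674 + 108.979765 = 207.216909 u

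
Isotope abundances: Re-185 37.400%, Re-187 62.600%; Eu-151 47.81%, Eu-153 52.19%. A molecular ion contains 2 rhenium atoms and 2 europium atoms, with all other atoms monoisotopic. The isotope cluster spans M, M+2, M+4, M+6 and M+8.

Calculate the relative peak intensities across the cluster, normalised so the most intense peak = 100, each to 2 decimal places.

8.85 : 48.94 : 100.00 : 89.42 : 29.54

Rhenium pattern (n=2): 0.139876 : 0.468248 : 0.391876
Europium pattern (n=2): 0.22857961 : 0.49904078 : 0.27237961
Convolve the two distributions (both contribute in 2-u steps):
  M: 0.139876×0.22857961 = 0.031973
  M+2: 0.139876×0.49904078 + 0.468248×0.22857961 = 0.176836
  M+4: 0.139876×0.27237961 + 0.468248×0.49904078 + 0.391876×0.22857961 = 0.361349
  M+6: 0.468248×0.27237961 + 0.391876×0.49904078 = 0.323103
  M+8: 0.391876×0.27237961 = 0.106739
Scale to base peak (0.361349) = 100: 8.85 : 48.94 : 100.00 : 89.42 : 29.54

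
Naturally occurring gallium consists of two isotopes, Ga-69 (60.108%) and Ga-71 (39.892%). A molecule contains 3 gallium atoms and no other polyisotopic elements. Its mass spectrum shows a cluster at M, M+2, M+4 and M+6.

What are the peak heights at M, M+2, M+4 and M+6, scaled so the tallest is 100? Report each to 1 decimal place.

50.2 : 100.0 : 66.4 : 14.7

Each Ga atom is independently Ga-69 (p = 0.60108) or Ga-71 (q = 0.39892); the cluster is the binomial expansion (p + q)^3.
P(M) = 0.60108^3 = 0.217169
P(M+2) = 3 × 0.60108^2 × 0.39892^1 = 0.432386
P(M+4) = 3 × 0.60108^1 × 0.39892^2 = 0.286963
P(M+6) = 0.39892^3 = 0.063483
The M+2 peak is largest (0.432386); scaling to 100 gives 50.2 : 100.0 : 66.4 : 14.7.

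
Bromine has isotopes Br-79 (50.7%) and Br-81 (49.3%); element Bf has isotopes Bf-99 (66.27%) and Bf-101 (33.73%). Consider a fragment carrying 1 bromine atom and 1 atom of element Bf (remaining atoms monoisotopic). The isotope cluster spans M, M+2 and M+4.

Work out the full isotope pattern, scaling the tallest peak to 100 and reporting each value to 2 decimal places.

67.51 : 100.00 : 33.41

Bromine pattern (n=1): 0.5070 : 0.4930
Element Bf pattern (n=1): 0.6627 : 0.3373
Convolve the two distributions (both contribute in 2-u steps):
  M: 0.5070×0.6627 = 0.335989
  M+2: 0.5070×0.3373 + 0.4930×0.6627 = 0.497722
  M+4: 0.4930×0.3373 = 0.166289
Scale to base peak (0.497722) = 100: 67.51 : 100.00 : 33.41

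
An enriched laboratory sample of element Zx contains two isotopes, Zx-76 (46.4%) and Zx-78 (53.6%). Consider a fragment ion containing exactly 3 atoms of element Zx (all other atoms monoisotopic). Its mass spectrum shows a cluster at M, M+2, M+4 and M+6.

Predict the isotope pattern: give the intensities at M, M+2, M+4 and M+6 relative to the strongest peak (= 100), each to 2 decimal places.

Each Zx atom is independently Zx-76 (p = 0.464) or Zx-78 (q = 0.536); the cluster is the binomial expansion (p + q)^3.
P(M) = 0.464^3 = 0.099897
P(M+2) = 3 × 0.464^2 × 0.536^1 = 0.346196
P(M+4) = 3 × 0.464^1 × 0.536^2 = 0.399916
P(M+6) = 0.536^3 = 0.153991
The M+4 peak is largest (0.399916); scaling to 100 gives 24.98 : 86.57 : 100.00 : 38.51.

24.98 : 86.57 : 100.00 : 38.51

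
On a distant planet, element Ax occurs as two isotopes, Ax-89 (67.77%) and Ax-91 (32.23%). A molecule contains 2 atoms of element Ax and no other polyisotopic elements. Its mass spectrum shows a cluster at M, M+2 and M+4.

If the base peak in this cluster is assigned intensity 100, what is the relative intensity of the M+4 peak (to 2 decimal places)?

Term probabilities: M 0.4593, M+2 0.4368, M+4 0.1039. Base peak = M.
P(M) = C(2,0) × 0.6777^2 × 0.3223^0 = 1 × 0.45927729 × 1.0000 = 0.459277 (base)
P(M+4) = C(2,2) × 0.6777^0 × 0.3223^2 = 1 × 1.0000 × 0.10387729 = 0.103877
Relative intensity = 0.103877 / 0.459277 × 100 = 22.62

22.62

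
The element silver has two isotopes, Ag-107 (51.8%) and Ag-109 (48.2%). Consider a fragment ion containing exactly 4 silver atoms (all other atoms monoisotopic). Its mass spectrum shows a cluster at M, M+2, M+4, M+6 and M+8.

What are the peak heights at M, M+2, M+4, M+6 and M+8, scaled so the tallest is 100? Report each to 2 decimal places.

19.25 : 71.65 : 100.00 : 62.03 : 14.43

Expanding (0.518 + 0.482)^4:
P(M) = 0.518^4 = 0.071998
P(M+2) = 4 × 0.518^3 × 0.482^1 = 0.267976
P(M+4) = 6 × 0.518^2 × 0.482^2 = 0.374029
P(M+6) = 4 × 0.518^1 × 0.482^3 = 0.232023
P(M+8) = 0.482^4 = 0.053974
The M+4 peak is largest (0.374029); scaling to 100 gives 19.25 : 71.65 : 100.00 : 62.03 : 14.43.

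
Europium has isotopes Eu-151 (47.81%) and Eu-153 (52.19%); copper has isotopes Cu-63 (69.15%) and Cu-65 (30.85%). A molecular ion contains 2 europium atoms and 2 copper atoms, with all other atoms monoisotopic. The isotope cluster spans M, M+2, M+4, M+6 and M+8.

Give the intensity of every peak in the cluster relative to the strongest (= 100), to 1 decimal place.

Europium pattern (n=2): 0.22857961 : 0.49904078 : 0.27237961
Copper pattern (n=2): 0.47817225 : 0.4266555 : 0.09517225
Convolve the two distributions (both contribute in 2-u steps):
  M: 0.22857961×0.47817225 = 0.109300
  M+2: 0.22857961×0.4266555 + 0.49904078×0.47817225 = 0.336152
  M+4: 0.22857961×0.09517225 + 0.49904078×0.4266555 + 0.27237961×0.47817225 = 0.364917
  M+6: 0.49904078×0.09517225 + 0.27237961×0.4266555 = 0.163707
  M+8: 0.27237961×0.09517225 = 0.025923
Scale to base peak (0.364917) = 100: 30.0 : 92.1 : 100.0 : 44.9 : 7.1

30.0 : 92.1 : 100.0 : 44.9 : 7.1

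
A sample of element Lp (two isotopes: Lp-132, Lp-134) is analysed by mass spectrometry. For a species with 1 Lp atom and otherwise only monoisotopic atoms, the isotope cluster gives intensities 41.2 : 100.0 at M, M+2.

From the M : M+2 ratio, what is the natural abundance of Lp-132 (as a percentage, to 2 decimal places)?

Let p = fractional abundance of Lp-132. I(M+2)/I(M) = [C(1,1)·p^0·(1−p)] / p^1 = 1·(1−p)/p = 100.0/41.2 = 2.4272
(1−p)/p = 2.4272/1 = 2.4272  ⇒  p = 1/(1 + 2.4272) = 0.2918
Lp-132: 29.18%, Lp-134: 70.82%.

29.18%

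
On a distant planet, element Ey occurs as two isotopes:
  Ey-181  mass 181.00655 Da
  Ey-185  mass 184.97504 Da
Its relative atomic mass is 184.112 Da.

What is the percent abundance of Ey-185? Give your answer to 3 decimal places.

With x = fraction of Ey-181 (so Ey-185 is 1 − x):
181.00655·x + 184.97504·(1 − x) = 184.112
(181.00655 − 184.97504)·x = 184.112 − 184.97504
x = -0.86304 / -3.96849 = 0.21747 → 21.747% Ey-181, 78.253% Ey-185.

78.253%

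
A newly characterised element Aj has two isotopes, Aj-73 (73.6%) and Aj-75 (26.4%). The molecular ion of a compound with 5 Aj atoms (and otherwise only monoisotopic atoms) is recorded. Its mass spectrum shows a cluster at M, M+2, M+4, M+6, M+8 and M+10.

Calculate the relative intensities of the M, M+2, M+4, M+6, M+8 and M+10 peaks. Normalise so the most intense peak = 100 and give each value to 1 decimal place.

Each Aj atom is independently Aj-73 (p = 0.736) or Aj-75 (q = 0.264); the cluster is the binomial expansion (p + q)^5.
P(M) = 0.736^5 = 0.215968
P(M+2) = 5 × 0.736^4 × 0.264^1 = 0.387334
P(M+4) = 10 × 0.736^3 × 0.264^2 = 0.277870
P(M+6) = 10 × 0.736^2 × 0.264^3 = 0.099671
P(M+8) = 5 × 0.736^1 × 0.264^4 = 0.017876
P(M+10) = 0.264^5 = 0.001282
The M+2 peak is largest (0.387334); scaling to 100 gives 55.8 : 100.0 : 71.7 : 25.7 : 4.6 : 0.3.

55.8 : 100.0 : 71.7 : 25.7 : 4.6 : 0.3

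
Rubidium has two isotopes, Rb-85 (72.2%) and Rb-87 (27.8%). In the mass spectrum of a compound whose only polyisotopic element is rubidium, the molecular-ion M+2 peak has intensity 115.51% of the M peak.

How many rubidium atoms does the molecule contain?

3

The M+2/M ratio from n Rb atoms is n · q/p = n · 0.278/0.722.
n = 1.1551 × 0.722/0.278 = 3.00 ≈ 3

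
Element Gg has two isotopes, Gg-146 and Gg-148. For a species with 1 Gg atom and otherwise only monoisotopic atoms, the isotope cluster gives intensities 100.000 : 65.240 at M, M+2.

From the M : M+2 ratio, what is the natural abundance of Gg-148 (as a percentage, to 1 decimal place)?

39.5%

Write p for the Gg-146 fraction. I(M+2)/I(M) = [C(1,1)·p^0·(1−p)] / p^1 = 1·(1−p)/p = 65.240/100.000 = 0.6524
(1−p)/p = 0.6524/1 = 0.6524  ⇒  p = 1/(1 + 0.6524) = 0.6052
Gg-146: 60.5%, Gg-148: 39.5%.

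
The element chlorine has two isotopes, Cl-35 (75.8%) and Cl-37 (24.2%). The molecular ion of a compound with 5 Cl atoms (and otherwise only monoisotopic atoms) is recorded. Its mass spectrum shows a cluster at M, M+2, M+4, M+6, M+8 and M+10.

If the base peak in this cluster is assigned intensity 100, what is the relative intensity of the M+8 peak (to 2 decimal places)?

Term probabilities: M 0.2502, M+2 0.3994, M+4 0.2551, M+6 0.0814, M+8 0.0130, M+10 0.0008. Base peak = M+2.
P(M+2) = C(5,1) × 0.758^4 × 0.242^1 = 5 × 0.33012379 × 0.2420 = 0.399450 (base)
P(M+8) = C(5,4) × 0.758^1 × 0.242^4 = 5 × 0.7580 × 0.00342974 = 0.012999
Relative intensity = 0.012999 / 0.399450 × 100 = 3.25

3.25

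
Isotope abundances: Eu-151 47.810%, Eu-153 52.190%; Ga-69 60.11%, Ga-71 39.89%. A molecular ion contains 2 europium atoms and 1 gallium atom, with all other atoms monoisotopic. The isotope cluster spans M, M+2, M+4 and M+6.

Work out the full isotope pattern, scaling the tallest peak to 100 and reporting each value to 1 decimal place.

35.1 : 100.0 : 92.7 : 27.8

Europium pattern (n=2): 0.22857961 : 0.49904078 : 0.27237961
Gallium pattern (n=1): 0.6011 : 0.3989
Convolve the two distributions (both contribute in 2-u steps):
  M: 0.22857961×0.6011 = 0.137399
  M+2: 0.22857961×0.3989 + 0.49904078×0.6011 = 0.391154
  M+4: 0.49904078×0.3989 + 0.27237961×0.6011 = 0.362795
  M+6: 0.27237961×0.3989 = 0.108652
Scale to base peak (0.391154) = 100: 35.1 : 100.0 : 92.7 : 27.8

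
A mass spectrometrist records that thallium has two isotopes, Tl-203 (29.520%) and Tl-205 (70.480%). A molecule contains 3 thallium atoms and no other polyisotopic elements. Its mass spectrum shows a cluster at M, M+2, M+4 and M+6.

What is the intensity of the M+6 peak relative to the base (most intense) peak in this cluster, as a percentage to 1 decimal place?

Term probabilities: M 0.0257, M+2 0.1843, M+4 0.4399, M+6 0.3501. Base peak = M+4.
P(M+4) = C(3,2) × 0.29520^1 × 0.70480^2 = 3 × 0.2952 × 0.49674304 = 0.439916 (base)
P(M+6) = C(3,3) × 0.29520^0 × 0.70480^3 = 1 × 1.0000 × 0.35010449 = 0.350104
Relative intensity = 0.350104 / 0.439916 × 100 = 79.6

79.6%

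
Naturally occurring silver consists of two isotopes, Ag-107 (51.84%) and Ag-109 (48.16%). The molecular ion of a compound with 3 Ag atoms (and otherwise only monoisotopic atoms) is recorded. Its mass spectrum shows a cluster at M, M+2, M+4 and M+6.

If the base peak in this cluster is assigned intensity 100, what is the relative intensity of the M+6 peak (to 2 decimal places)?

(0.5184 + 0.4816)^3 gives M 0.1393, M+2 0.3883, M+4 0.3607, M+6 0.1117; the largest is M+2.
P(M+2) = C(3,1) × 0.5184^2 × 0.4816^1 = 3 × 0.26873856 × 0.4816 = 0.388273 (base)
P(M+6) = C(3,3) × 0.5184^0 × 0.4816^3 = 1 × 1.0000 × 0.11170161 = 0.111702
Relative intensity = 0.111702 / 0.388273 × 100 = 28.77

28.77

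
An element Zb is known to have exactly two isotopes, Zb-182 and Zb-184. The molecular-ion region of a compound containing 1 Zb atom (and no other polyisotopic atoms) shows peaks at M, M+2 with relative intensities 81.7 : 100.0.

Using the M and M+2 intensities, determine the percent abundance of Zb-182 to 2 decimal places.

Let p = fractional abundance of Zb-182. I(M+2)/I(M) = [C(1,1)·p^0·(1−p)] / p^1 = 1·(1−p)/p = 100.0/81.7 = 1.2240
(1−p)/p = 1.2240/1 = 1.2240  ⇒  p = 1/(1 + 1.2240) = 0.4496
Zb-182: 44.96%, Zb-184: 55.04%.

44.96%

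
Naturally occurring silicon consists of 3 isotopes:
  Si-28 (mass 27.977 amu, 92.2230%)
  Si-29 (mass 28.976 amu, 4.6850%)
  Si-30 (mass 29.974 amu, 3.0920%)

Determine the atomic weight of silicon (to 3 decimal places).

28.086 amu

Average mass = Σ (abundance × isotope mass) = 0.922230 × 27.977 + 0.046850 × 28.976 + 0.030920 × 29.974
= 25.8012 + 1.3575 + 0.9268 = 28.0855 amu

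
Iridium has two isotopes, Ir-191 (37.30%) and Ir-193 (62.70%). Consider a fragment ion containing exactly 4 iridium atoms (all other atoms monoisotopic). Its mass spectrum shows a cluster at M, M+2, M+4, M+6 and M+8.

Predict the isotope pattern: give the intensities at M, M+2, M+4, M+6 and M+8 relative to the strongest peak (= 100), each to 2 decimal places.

5.26 : 35.39 : 89.23 : 100.00 : 42.02

Each Ir atom is independently Ir-191 (p = 0.3730) or Ir-193 (q = 0.6270); the cluster is the binomial expansion (p + q)^4.
P(M) = 0.3730^4 = 0.019357
P(M+2) = 4 × 0.3730^3 × 0.6270^1 = 0.130153
P(M+4) = 6 × 0.3730^2 × 0.6270^2 = 0.328174
P(M+6) = 4 × 0.3730^1 × 0.6270^3 = 0.367766
P(M+8) = 0.6270^4 = 0.154550
The M+6 peak is largest (0.367766); scaling to 100 gives 5.26 : 35.39 : 89.23 : 100.00 : 42.02.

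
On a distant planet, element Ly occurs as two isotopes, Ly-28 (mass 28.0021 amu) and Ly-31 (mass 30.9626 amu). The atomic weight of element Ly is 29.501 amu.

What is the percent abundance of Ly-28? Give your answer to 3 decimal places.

With x = fraction of Ly-28 (so Ly-31 is 1 − x):
28.0021·x + 30.9626·(1 − x) = 29.501
(28.0021 − 30.9626)·x = 29.501 − 30.9626
x = -1.4616 / -2.9605 = 0.49370 → 49.370% Ly-28, 50.630% Ly-31.

49.370%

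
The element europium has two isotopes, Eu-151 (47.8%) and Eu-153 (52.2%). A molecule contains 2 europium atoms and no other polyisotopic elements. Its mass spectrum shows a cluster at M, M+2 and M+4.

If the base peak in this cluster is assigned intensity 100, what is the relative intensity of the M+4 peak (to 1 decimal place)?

54.6

(0.478 + 0.522)^2 gives M 0.2285, M+2 0.4990, M+4 0.2725; the largest is M+2.
P(M+2) = C(2,1) × 0.478^1 × 0.522^1 = 2 × 0.4780 × 0.5220 = 0.499032 (base)
P(M+4) = C(2,2) × 0.478^0 × 0.522^2 = 1 × 1.0000 × 0.272484 = 0.272484
Relative intensity = 0.272484 / 0.499032 × 100 = 54.6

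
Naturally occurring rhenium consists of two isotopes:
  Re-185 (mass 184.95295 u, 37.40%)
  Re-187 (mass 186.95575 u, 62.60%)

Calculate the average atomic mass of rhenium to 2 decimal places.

Average mass = Σ (abundance × isotope mass) = 0.3740 × 184.95295 + 0.6260 × 186.95575
= 69.172403 + 117.034300 = 186.206703 u

186.21 u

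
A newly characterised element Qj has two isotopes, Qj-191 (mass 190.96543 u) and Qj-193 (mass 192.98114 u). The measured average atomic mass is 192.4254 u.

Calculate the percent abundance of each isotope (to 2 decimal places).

Let x be the fractional abundance of Qj-191; then Qj-193 has abundance 1 − x.
190.96543·x + 192.98114·(1 − x) = 192.4254
(190.96543 − 192.98114)·x = 192.4254 − 192.98114
x = -0.55574 / -2.01571 = 0.27570 → 27.57% Qj-191, 72.43% Qj-193.

Qj-191: 27.57%, Qj-193: 72.43%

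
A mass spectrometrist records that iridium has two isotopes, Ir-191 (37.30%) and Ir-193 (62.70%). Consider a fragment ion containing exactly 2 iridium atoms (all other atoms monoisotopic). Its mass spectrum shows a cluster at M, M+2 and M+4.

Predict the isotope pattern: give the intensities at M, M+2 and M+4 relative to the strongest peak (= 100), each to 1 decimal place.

The 2 Ir atoms are independent, so intensities follow the terms of (0.3730 + 0.6270)^2.
P(M) = 0.3730^2 = 0.139129
P(M+2) = 2 × 0.3730^1 × 0.6270^1 = 0.467742
P(M+4) = 0.6270^2 = 0.393129
The M+2 peak is largest (0.467742); scaling to 100 gives 29.7 : 100.0 : 84.0.

29.7 : 100.0 : 84.0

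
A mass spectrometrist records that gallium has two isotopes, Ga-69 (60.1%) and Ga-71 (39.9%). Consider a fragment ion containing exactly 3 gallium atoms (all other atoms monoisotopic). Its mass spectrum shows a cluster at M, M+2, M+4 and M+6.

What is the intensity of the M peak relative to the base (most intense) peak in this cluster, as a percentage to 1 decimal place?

50.2%

Term probabilities: M 0.2171, M+2 0.4324, M+4 0.2870, M+6 0.0635. Base peak = M+2.
P(M+2) = C(3,1) × 0.601^2 × 0.399^1 = 3 × 0.361201 × 0.3990 = 0.432358 (base)
P(M) = C(3,0) × 0.601^3 × 0.399^0 = 1 × 0.2170818 × 1.0000 = 0.217082
Relative intensity = 0.217082 / 0.432358 × 100 = 50.2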